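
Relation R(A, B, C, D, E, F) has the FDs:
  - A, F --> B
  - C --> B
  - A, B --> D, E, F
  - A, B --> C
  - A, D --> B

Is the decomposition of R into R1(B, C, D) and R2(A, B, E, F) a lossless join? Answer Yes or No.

Common attributes: {B}; their closure is {B}.
R1 ⊄ {B} and R2 ⊄ {B}, so the split is lossy.

No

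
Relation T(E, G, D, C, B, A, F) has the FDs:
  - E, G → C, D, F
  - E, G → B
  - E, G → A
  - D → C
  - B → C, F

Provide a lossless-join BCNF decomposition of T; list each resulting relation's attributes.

Candidate key of the original relation: {E, G}.
In {A, B, C, D, E, F, G}, {D} is not a superkey ({D}⁺ restricted to this set is {C, D}), so split on D → C into {C, D} and {A, B, D, E, F, G}.
{C, D} is in BCNF.
In {A, B, D, E, F, G}, {B} is not a superkey ({B}⁺ restricted to this set is {B, F}), so split on B → F into {B, F} and {A, B, D, E, G}.
{B, F} is in BCNF.
{A, B, D, E, G} is in BCNF.

{A, B, D, E, G}; {B, F}; {C, D}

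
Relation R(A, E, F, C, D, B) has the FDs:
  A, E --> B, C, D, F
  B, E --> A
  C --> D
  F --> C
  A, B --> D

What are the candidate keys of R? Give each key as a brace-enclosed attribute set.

{A, E}, {B, E}

No FD produces {E}, so it must be in every candidate key.
{A, E} is a candidate key since {A, E}⁺ = {A, B, C, D, E, F} covers every attribute.
{B, E} is a candidate key since {B, E}⁺ = {A, B, C, D, E, F} covers every attribute.
Any other superkey properly contains one of these, so there are no further candidate keys.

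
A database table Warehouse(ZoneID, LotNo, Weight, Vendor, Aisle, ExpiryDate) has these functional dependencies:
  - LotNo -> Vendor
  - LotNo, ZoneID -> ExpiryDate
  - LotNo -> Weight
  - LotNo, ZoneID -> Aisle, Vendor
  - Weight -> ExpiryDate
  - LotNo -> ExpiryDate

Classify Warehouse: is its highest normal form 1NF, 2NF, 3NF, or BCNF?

1NF

Candidate key: {LotNo, ZoneID}. Prime attributes: {LotNo, ZoneID}.
LotNo -> Vendor breaks BCNF: {LotNo}⁺ = {ExpiryDate, LotNo, Vendor, Weight}, so {LotNo} is not a superkey.
LotNo -> Vendor has non-prime {Vendor} on the right and a non-superkey on the left, so 3NF fails.
The proper key subset {LotNo} of {LotNo, ZoneID} determines non-prime {ExpiryDate, Vendor, Weight}, so the relation is not even in 2NF.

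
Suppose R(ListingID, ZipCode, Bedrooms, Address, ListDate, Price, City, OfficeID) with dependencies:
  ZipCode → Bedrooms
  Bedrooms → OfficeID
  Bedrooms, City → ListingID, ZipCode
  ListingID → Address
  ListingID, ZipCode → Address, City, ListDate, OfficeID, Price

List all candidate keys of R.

{Bedrooms, City}⁺ = {Address, Bedrooms, City, ListDate, ListingID, OfficeID, Price, ZipCode}, which is every attribute, so {Bedrooms, City} is a candidate key.
{City, ZipCode}⁺ = {Address, Bedrooms, City, ListDate, ListingID, OfficeID, Price, ZipCode}, which is every attribute, so {City, ZipCode} is a candidate key.
{ListingID, ZipCode}⁺ = {Address, Bedrooms, City, ListDate, ListingID, OfficeID, Price, ZipCode}, which is every attribute, so {ListingID, ZipCode} is a candidate key.
These are minimal and exhaustive — every other superkey contains one of them.

{Bedrooms, City}, {City, ZipCode}, {ListingID, ZipCode}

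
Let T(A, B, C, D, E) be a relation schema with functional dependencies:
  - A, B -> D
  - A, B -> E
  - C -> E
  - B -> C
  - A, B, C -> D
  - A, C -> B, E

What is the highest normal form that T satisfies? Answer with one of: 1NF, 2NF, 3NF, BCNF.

1NF

Candidate keys: {A, B}, {A, C}. Prime attributes: {A, B, C}.
For C -> E we have {C}⁺ = {C, E}; {C} is not a superkey, so BCNF fails.
C -> E determines the non-prime attribute {E} from a non-superkey — 3NF is violated.
The proper key subset {B} of {A, B} determines non-prime {E}, so the relation is not even in 2NF.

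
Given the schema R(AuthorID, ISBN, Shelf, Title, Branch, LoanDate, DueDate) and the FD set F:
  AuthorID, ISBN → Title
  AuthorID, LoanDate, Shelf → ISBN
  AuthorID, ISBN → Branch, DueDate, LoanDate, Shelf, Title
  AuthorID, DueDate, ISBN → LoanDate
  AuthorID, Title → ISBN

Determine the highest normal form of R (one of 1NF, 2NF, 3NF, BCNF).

BCNF

Candidate keys: {AuthorID, ISBN}, {AuthorID, LoanDate, Shelf}, {AuthorID, Title}. Prime attributes: {AuthorID, ISBN, LoanDate, Shelf, Title}.
Each dependency's left side is a superkey — BCNF holds.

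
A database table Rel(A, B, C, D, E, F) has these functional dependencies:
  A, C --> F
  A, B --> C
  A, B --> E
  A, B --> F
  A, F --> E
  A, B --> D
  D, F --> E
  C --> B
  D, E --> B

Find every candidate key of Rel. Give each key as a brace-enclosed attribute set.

{A, B}, {A, C}, {A, D, E}, {A, D, F}

Attributes never on any right-hand side: {A} — every candidate key must contain it.
{A, B}⁺ = {A, B, C, D, E, F}, which is every attribute, so {A, B} is a candidate key.
{A, C}⁺ = {A, B, C, D, E, F}, which is every attribute, so {A, C} is a candidate key.
{A, D, E}⁺ = {A, B, C, D, E, F}, which is every attribute, so {A, D, E} is a candidate key.
{A, D, F}⁺ = {A, B, C, D, E, F}, which is every attribute, so {A, D, F} is a candidate key.
Any other superkey properly contains one of these, so there are no further candidate keys.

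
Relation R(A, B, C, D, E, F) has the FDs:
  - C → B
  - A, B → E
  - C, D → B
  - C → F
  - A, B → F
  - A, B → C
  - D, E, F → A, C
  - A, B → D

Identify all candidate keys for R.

{A, B}, {A, C}, {C, D, E}, {D, E, F}

{A, B} is a candidate key since {A, B}⁺ = {A, B, C, D, E, F} covers every attribute.
{A, C} is a candidate key since {A, C}⁺ = {A, B, C, D, E, F} covers every attribute.
{C, D, E} is a candidate key since {C, D, E}⁺ = {A, B, C, D, E, F} covers every attribute.
{D, E, F} is a candidate key since {D, E, F}⁺ = {A, B, C, D, E, F} covers every attribute.
Any other superkey properly contains one of these, so there are no further candidate keys.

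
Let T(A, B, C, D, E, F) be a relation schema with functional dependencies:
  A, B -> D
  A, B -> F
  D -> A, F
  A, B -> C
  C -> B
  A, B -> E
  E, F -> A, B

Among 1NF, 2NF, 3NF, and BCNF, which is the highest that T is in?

3NF

Candidate keys: {A, B}, {A, C}, {B, D}, {C, D}, {D, E}, {E, F}. Prime attributes: {A, B, C, D, E, F}.
D -> A, F: {D}⁺ = {A, D, F}, which is not all of the attributes, so the left side is not a superkey — BCNF is violated.
Its right-hand attributes {A, F} are all prime, as are those of every other non-superkey FD — the relation is in 3NF.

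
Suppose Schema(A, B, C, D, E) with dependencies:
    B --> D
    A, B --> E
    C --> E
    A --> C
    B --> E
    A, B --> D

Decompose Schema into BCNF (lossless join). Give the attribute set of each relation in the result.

Candidate key of the original relation: {A, B}.
Within {A, B, C, D, E}: {B}⁺ ∩ {A, B, C, D, E} = {B, D, E}, not the whole set, so B --> D, E violates BCNF; decompose into {B, D, E} and {A, B, C}.
{B, D, E} is in BCNF.
Within {A, B, C}: {A}⁺ ∩ {A, B, C} = {A, C}, not the whole set, so A --> C violates BCNF; decompose into {A, C} and {A, B}.
{A, C} is in BCNF.
{A, B} is in BCNF.

{A, B}; {A, C}; {B, D, E}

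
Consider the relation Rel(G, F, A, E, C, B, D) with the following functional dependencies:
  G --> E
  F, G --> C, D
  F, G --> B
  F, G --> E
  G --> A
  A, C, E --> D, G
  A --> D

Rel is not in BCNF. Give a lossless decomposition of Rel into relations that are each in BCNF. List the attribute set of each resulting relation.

Candidate keys of the original relation: {A, C, E, F}, {F, G}.
{A, B, C, D, E, F, G}: {G} determines {A, D, E, G} here but is not a superkey — split on G --> A, D, E, giving {A, D, E, G} and {B, C, F, G}.
{A, D, E, G}: {A} determines {A, D} here but is not a superkey — split on A --> D, giving {A, D} and {A, E, G}.
{A, D} is in BCNF.
{A, E, G} is in BCNF.
{B, C, F, G} is in BCNF.

{A, D}; {A, E, G}; {B, C, F, G}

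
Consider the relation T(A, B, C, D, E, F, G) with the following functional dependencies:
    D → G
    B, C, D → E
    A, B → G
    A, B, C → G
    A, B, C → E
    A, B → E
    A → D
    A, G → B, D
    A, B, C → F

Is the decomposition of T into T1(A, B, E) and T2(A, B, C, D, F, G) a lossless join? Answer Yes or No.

T1 ∩ T2 = {A, B}; its closure under F is {A, B, D, E, G}.
T1 is contained in that closure, so T1 ∩ T2 → T1 holds and the join is lossless.

Yes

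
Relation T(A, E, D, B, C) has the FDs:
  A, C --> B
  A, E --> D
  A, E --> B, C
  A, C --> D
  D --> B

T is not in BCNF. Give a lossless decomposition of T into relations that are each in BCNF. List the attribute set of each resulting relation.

Candidate key of the original relation: {A, E}.
In {A, B, C, D, E}, {A, C} is not a superkey ({A, C}⁺ restricted to this set is {A, B, C, D}), so split on A, C --> B, D into {A, B, C, D} and {A, C, E}.
In {A, B, C, D}, {D} is not a superkey ({D}⁺ restricted to this set is {B, D}), so split on D --> B into {B, D} and {A, C, D}.
{B, D}: every determinant is a superkey — BCNF.
{A, C, D}: every determinant is a superkey — BCNF.
{A, C, E}: every determinant is a superkey — BCNF.

{A, C, D}; {A, C, E}; {B, D}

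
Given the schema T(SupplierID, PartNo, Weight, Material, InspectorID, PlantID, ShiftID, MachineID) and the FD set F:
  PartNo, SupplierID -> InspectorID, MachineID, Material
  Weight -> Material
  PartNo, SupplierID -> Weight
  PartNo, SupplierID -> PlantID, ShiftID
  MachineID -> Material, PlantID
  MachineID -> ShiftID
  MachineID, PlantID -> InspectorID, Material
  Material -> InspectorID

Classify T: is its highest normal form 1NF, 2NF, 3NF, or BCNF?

2NF

Candidate key: {PartNo, SupplierID}. Prime attributes: {PartNo, SupplierID}.
Weight -> Material breaks BCNF: {Weight}⁺ = {InspectorID, Material, Weight}, so {Weight} is not a superkey.
Because {Material} is non-prime and the left side of Weight -> Material is not a superkey, the relation is not in 3NF.
No non-prime attribute depends on a proper subset of any candidate key, so 2NF holds.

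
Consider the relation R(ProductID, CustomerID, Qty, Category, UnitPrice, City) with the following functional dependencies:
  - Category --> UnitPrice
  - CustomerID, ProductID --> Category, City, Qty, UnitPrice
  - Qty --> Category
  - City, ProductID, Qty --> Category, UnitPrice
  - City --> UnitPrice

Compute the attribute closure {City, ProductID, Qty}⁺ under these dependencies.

{Category, City, ProductID, Qty, UnitPrice}

Start with {City, ProductID, Qty}.
Qty --> Category applies; add {Category} → now {Category, City, ProductID, Qty}.
City, ProductID, Qty --> Category, UnitPrice applies; add {UnitPrice} → now {Category, City, ProductID, Qty, UnitPrice}.
No further FD applies.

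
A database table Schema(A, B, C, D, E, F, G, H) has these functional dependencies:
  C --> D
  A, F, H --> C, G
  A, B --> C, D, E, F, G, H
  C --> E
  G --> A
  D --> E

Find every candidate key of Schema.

{A, B}, {B, G}

No FD produces {B}, so it must be in every candidate key.
Closure of {A, B} is {A, B, C, D, E, F, G, H}, the whole schema; {A, B} is a candidate key.
Closure of {B, G} is {A, B, C, D, E, F, G, H}, the whole schema; {B, G} is a candidate key.
No proper subset of any of these is a key, and no other minimal superkey exists.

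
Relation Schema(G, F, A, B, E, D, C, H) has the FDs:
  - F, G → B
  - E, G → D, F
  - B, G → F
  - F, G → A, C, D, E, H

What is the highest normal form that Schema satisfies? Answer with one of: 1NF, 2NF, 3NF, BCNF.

Candidate keys: {B, G}, {E, G}, {F, G}. Prime attributes: {B, E, F, G}.
The left-hand side of every FD is a superkey, so BCNF is satisfied.

BCNF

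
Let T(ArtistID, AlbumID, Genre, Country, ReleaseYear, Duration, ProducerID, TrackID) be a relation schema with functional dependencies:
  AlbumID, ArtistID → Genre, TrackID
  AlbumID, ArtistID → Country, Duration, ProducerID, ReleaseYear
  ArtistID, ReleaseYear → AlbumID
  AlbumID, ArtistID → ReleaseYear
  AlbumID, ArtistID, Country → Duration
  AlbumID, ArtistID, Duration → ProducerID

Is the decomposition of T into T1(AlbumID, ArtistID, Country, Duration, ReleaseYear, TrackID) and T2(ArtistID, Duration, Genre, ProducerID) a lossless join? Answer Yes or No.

Common attributes: {ArtistID, Duration}; their closure is {ArtistID, Duration}.
T1 ⊄ {ArtistID, Duration} and T2 ⊄ {ArtistID, Duration}, so the split is lossy.

No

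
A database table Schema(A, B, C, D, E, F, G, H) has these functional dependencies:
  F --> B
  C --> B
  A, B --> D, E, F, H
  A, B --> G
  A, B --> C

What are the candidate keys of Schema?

{A, B}, {A, C}, {A, F}

{A} never appears on the right of any FD, so every key must include it.
{A, B}⁺ = {A, B, C, D, E, F, G, H}, which is every attribute, so {A, B} is a candidate key.
{A, C}⁺ = {A, B, C, D, E, F, G, H}, which is every attribute, so {A, C} is a candidate key.
{A, F}⁺ = {A, B, C, D, E, F, G, H}, which is every attribute, so {A, F} is a candidate key.
These are minimal and exhaustive — every other superkey contains one of them.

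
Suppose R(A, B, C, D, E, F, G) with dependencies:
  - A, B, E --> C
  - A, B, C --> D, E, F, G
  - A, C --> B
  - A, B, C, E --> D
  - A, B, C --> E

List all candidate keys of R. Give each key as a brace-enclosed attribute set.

{A, B, E}, {A, C}

No FD produces {A}, so it must be in every candidate key.
{A, C}⁺ = {A, B, C, D, E, F, G} — all of the relation — so {A, C} is a candidate key.
{A, B, E}⁺ = {A, B, C, D, E, F, G} — all of the relation — so {A, B, E} is a candidate key.
Any other superkey properly contains one of these, so there are no further candidate keys.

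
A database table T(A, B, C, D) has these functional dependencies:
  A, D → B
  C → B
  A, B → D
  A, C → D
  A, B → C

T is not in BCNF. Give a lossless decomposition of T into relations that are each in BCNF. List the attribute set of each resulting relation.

{A, C, D}; {B, C}

Candidate keys of the original relation: {A, B}, {A, C}, {A, D}.
{A, B, C, D}: {C} determines {B, C} here but is not a superkey — split on C → B, giving {B, C} and {A, C, D}.
{B, C} is in BCNF.
{A, C, D} is in BCNF.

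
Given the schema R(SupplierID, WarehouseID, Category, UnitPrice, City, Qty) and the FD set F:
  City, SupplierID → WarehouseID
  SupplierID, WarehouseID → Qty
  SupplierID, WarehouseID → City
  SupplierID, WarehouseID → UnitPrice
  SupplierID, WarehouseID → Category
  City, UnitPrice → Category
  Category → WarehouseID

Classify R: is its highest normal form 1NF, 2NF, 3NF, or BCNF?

Candidate keys: {Category, SupplierID}, {City, SupplierID}, {SupplierID, WarehouseID}. Prime attributes: {Category, City, SupplierID, WarehouseID}.
For City, UnitPrice → Category we have {City, UnitPrice}⁺ = {Category, City, UnitPrice, WarehouseID}; {City, UnitPrice} is not a superkey, so BCNF fails.
But every attribute on its right side ({Category}) is prime, and the same holds for every other non-superkey FD, so 3NF still holds.

3NF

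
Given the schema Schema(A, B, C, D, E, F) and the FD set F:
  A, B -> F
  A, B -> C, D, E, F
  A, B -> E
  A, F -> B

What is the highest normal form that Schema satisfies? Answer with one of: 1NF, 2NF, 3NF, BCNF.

BCNF

Candidate keys: {A, B}, {A, F}. Prime attributes: {A, B, F}.
Every FD has a superkey on the left, so the relation is in BCNF.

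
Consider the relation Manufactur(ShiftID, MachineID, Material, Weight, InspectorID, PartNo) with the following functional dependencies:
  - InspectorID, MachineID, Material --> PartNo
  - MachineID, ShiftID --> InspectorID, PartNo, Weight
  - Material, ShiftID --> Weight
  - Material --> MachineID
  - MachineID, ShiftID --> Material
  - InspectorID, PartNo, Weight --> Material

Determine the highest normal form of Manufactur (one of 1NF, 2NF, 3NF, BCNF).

Candidate keys: {InspectorID, PartNo, ShiftID, Weight}, {MachineID, ShiftID}, {Material, ShiftID}. Prime attributes: {InspectorID, MachineID, Material, PartNo, ShiftID, Weight}.
InspectorID, MachineID, Material --> PartNo breaks BCNF: {InspectorID, MachineID, Material}⁺ = {InspectorID, MachineID, Material, PartNo}, so {InspectorID, MachineID, Material} is not a superkey.
Since {PartNo} ⊆ prime attributes and every other non-superkey FD also has a prime right side, the schema is in 3NF.

3NF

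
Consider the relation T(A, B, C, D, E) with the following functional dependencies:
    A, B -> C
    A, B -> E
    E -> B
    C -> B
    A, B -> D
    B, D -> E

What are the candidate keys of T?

{A, B}, {A, C}, {A, E}

No FD produces {A}, so it must be in every candidate key.
{A, B} is a candidate key since {A, B}⁺ = {A, B, C, D, E} covers every attribute.
{A, C} is a candidate key since {A, C}⁺ = {A, B, C, D, E} covers every attribute.
{A, E} is a candidate key since {A, E}⁺ = {A, B, C, D, E} covers every attribute.
These are minimal and exhaustive — every other superkey contains one of them.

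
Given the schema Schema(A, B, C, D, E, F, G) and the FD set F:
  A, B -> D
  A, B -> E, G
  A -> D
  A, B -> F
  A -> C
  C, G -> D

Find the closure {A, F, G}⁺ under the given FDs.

Start with {A, F, G}.
A -> D applies; add {D} → now {A, D, F, G}.
A -> C applies; add {C} → now {A, C, D, F, G}.
No further FD applies.

{A, C, D, F, G}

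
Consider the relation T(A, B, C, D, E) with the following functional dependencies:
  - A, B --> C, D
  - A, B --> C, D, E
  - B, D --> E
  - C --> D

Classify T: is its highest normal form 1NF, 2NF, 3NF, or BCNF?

Candidate key: {A, B}. Prime attributes: {A, B}.
For B, D --> E we have {B, D}⁺ = {B, D, E}; {B, D} is not a superkey, so BCNF fails.
Because {E} is non-prime and the left side of B, D --> E is not a superkey, the relation is not in 3NF.
No non-prime attribute depends on a proper subset of any candidate key, so 2NF holds.

2NF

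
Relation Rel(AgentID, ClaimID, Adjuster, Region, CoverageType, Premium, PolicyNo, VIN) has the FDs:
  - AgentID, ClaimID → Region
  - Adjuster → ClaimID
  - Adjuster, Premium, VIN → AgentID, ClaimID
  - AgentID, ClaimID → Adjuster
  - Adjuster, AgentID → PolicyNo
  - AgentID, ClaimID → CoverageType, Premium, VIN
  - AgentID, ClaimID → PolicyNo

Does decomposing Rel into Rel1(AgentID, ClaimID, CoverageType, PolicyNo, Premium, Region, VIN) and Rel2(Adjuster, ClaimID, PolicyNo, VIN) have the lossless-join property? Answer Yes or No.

No

Common attributes: {ClaimID, PolicyNo, VIN}; their closure is {ClaimID, PolicyNo, VIN}.
Neither Rel1 nor Rel2 is contained in that closure, so the decomposition is lossy.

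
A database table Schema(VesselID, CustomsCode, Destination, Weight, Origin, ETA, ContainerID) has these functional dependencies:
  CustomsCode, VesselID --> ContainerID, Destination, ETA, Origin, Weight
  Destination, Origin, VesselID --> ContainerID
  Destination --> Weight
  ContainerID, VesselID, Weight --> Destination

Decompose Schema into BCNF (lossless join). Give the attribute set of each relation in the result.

{ContainerID, Destination, Origin, VesselID}; {CustomsCode, Destination, ETA, Origin, VesselID}; {Destination, Weight}

Candidate key of the original relation: {CustomsCode, VesselID}.
Within {ContainerID, CustomsCode, Destination, ETA, Origin, VesselID, Weight}: {Destination, Origin, VesselID}⁺ ∩ {ContainerID, CustomsCode, Destination, ETA, Origin, VesselID, Weight} = {ContainerID, Destination, Origin, VesselID, Weight}, not the whole set, so Destination, Origin, VesselID --> ContainerID, Weight violates BCNF; decompose into {ContainerID, Destination, Origin, VesselID, Weight} and {CustomsCode, Destination, ETA, Origin, VesselID}.
Within {ContainerID, Destination, Origin, VesselID, Weight}: {Destination}⁺ ∩ {ContainerID, Destination, Origin, VesselID, Weight} = {Destination, Weight}, not the whole set, so Destination --> Weight violates BCNF; decompose into {Destination, Weight} and {ContainerID, Destination, Origin, VesselID}.
{Destination, Weight}: every determinant is a superkey — BCNF.
{ContainerID, Destination, Origin, VesselID}: every determinant is a superkey — BCNF.
{CustomsCode, Destination, ETA, Origin, VesselID}: every determinant is a superkey — BCNF.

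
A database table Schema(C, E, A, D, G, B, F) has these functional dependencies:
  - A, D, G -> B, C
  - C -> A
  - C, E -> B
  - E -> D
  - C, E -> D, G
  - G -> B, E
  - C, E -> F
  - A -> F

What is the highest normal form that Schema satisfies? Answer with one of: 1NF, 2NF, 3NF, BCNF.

1NF

Candidate keys: {A, G}, {C, E}, {C, G}. Prime attributes: {A, C, E, G}.
C -> A breaks BCNF: {C}⁺ = {A, C, F}, so {C} is not a superkey.
E -> D determines the non-prime attribute {D} from a non-superkey — 3NF is violated.
The proper key subset {A} of {A, G} determines non-prime {F}, so the relation is not even in 2NF.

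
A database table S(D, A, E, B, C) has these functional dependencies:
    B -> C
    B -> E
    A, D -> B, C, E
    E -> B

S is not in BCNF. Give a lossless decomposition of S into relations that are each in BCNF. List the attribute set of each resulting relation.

{A, B, D}; {B, C, E}

Candidate key of the original relation: {A, D}.
{A, B, C, D, E}: {B} determines {B, C, E} here but is not a superkey — split on B -> C, E, giving {B, C, E} and {A, B, D}.
{B, C, E}: every determinant is a superkey — BCNF.
{A, B, D}: every determinant is a superkey — BCNF.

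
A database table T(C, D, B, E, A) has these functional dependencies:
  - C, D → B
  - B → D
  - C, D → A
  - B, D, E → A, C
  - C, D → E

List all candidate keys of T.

{B, C} is a candidate key since {B, C}⁺ = {A, B, C, D, E} covers every attribute.
{B, E} is a candidate key since {B, E}⁺ = {A, B, C, D, E} covers every attribute.
{C, D} is a candidate key since {C, D}⁺ = {A, B, C, D, E} covers every attribute.
These are minimal and exhaustive — every other superkey contains one of them.

{B, C}, {B, E}, {C, D}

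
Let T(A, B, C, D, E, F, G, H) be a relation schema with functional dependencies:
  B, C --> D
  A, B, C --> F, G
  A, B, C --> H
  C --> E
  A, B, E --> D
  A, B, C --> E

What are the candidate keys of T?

No FD produces {A, B, C}, so they must be in every candidate key.
{A, B, C}⁺ = {A, B, C, D, E, F, G, H}, which is every attribute, so {A, B, C} is a candidate key.
No smaller or unrelated set reaches every attribute, so there are no other keys.

{A, B, C}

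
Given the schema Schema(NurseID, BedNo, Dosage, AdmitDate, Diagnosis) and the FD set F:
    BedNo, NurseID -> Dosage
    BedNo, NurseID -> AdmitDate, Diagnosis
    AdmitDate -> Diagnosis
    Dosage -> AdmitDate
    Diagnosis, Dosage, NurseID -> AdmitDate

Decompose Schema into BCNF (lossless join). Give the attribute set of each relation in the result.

{AdmitDate, Diagnosis}; {AdmitDate, Dosage}; {BedNo, Dosage, NurseID}

Candidate key of the original relation: {BedNo, NurseID}.
{AdmitDate, BedNo, Diagnosis, Dosage, NurseID}: {AdmitDate} determines {AdmitDate, Diagnosis} here but is not a superkey — split on AdmitDate -> Diagnosis, giving {AdmitDate, Diagnosis} and {AdmitDate, BedNo, Dosage, NurseID}.
{AdmitDate, Diagnosis} has no BCNF violation.
{AdmitDate, BedNo, Dosage, NurseID}: {Dosage} determines {AdmitDate, Dosage} here but is not a superkey — split on Dosage -> AdmitDate, giving {AdmitDate, Dosage} and {BedNo, Dosage, NurseID}.
{AdmitDate, Dosage} has no BCNF violation.
{BedNo, Dosage, NurseID} has no BCNF violation.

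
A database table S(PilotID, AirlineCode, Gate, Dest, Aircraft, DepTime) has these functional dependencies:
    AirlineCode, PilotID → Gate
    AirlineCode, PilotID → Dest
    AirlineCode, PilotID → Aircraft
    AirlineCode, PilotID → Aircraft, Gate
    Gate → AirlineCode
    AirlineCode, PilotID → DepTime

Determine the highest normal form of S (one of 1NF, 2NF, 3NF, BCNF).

Candidate keys: {AirlineCode, PilotID}, {Gate, PilotID}. Prime attributes: {AirlineCode, Gate, PilotID}.
For Gate → AirlineCode we have {Gate}⁺ = {AirlineCode, Gate}; {Gate} is not a superkey, so BCNF fails.
Since {AirlineCode} ⊆ prime attributes and every other non-superkey FD also has a prime right side, the schema is in 3NF.

3NF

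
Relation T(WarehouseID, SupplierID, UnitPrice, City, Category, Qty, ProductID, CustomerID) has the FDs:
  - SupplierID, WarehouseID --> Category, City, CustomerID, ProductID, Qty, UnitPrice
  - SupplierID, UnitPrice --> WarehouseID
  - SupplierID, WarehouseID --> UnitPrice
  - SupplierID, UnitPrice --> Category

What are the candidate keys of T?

{SupplierID} never appears on the right of any FD, so every key must include it.
{SupplierID, UnitPrice}⁺ = {Category, City, CustomerID, ProductID, Qty, SupplierID, UnitPrice, WarehouseID}, which is every attribute, so {SupplierID, UnitPrice} is a candidate key.
{SupplierID, WarehouseID}⁺ = {Category, City, CustomerID, ProductID, Qty, SupplierID, UnitPrice, WarehouseID}, which is every attribute, so {SupplierID, WarehouseID} is a candidate key.
Any other superkey properly contains one of these, so there are no further candidate keys.

{SupplierID, UnitPrice}, {SupplierID, WarehouseID}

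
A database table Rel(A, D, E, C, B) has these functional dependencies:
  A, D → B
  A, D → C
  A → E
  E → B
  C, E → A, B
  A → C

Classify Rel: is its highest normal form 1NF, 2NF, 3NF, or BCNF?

Candidate keys: {A, D}, {C, D, E}. Prime attributes: {A, C, D, E}.
A → E breaks BCNF: {A}⁺ = {A, B, C, E}, so {A} is not a superkey.
Because {B} is non-prime and the left side of E → B is not a superkey, the relation is not in 3NF.
{A} is a proper subset of the key {A, D}, and {A}⁺ contains the non-prime attribute {B} — a partial dependency, so 2NF is violated.

1NF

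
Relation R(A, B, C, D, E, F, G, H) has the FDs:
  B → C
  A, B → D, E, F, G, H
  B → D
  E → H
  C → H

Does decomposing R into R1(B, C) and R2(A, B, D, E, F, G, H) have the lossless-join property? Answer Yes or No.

Yes

The shared attributes are {B} and {B}⁺ = {B, C, D, H}.
This includes all of R1, so the common attributes are a superkey of R1 — the join is lossless.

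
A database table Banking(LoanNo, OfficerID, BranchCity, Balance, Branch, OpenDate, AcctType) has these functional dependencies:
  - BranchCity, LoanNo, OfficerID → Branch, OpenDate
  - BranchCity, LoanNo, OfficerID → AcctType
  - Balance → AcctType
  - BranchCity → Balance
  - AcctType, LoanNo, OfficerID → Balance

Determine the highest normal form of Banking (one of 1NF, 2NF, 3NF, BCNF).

1NF

Candidate key: {BranchCity, LoanNo, OfficerID}. Prime attributes: {BranchCity, LoanNo, OfficerID}.
For Balance → AcctType we have {Balance}⁺ = {AcctType, Balance}; {Balance} is not a superkey, so BCNF fails.
Balance → AcctType determines the non-prime attribute {AcctType} from a non-superkey — 3NF is violated.
{BranchCity} is a proper subset of the key {BranchCity, LoanNo, OfficerID}, and {BranchCity}⁺ contains the non-prime attributes {AcctType, Balance} — a partial dependency, so 2NF is violated.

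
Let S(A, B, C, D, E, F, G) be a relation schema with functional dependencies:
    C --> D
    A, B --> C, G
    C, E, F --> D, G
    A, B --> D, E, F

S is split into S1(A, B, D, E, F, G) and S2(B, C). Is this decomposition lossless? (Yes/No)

No

The shared attributes are {B} and {B}⁺ = {B}.
S1 ⊄ {B} and S2 ⊄ {B}, so the split is lossy.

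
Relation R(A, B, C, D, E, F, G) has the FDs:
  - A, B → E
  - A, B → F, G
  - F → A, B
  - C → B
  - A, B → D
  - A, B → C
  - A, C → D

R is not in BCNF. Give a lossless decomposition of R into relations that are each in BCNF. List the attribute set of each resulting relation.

{A, C, D, E, F, G}; {B, C}

Candidate keys of the original relation: {A, B}, {A, C}, {F}.
In {A, B, C, D, E, F, G}, {C} is not a superkey ({C}⁺ restricted to this set is {B, C}), so split on C → B into {B, C} and {A, C, D, E, F, G}.
{B, C}: every determinant is a superkey — BCNF.
{A, C, D, E, F, G}: every determinant is a superkey — BCNF.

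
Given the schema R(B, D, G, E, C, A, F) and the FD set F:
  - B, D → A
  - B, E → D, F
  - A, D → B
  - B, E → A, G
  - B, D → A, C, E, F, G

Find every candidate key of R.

{A, D}⁺ = {A, B, C, D, E, F, G}, which is every attribute, so {A, D} is a candidate key.
{B, D}⁺ = {A, B, C, D, E, F, G}, which is every attribute, so {B, D} is a candidate key.
{B, E}⁺ = {A, B, C, D, E, F, G}, which is every attribute, so {B, E} is a candidate key.
These are minimal and exhaustive — every other superkey contains one of them.

{A, D}, {B, D}, {B, E}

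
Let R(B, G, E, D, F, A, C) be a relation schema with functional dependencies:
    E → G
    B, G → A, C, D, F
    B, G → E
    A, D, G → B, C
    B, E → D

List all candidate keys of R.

{A, D, E}, {A, D, G}, {B, E}, {B, G}

{B, E}⁺ = {A, B, C, D, E, F, G}, which is every attribute, so {B, E} is a candidate key.
{B, G}⁺ = {A, B, C, D, E, F, G}, which is every attribute, so {B, G} is a candidate key.
{A, D, E}⁺ = {A, B, C, D, E, F, G}, which is every attribute, so {A, D, E} is a candidate key.
{A, D, G}⁺ = {A, B, C, D, E, F, G}, which is every attribute, so {A, D, G} is a candidate key.
These are minimal and exhaustive — every other superkey contains one of them.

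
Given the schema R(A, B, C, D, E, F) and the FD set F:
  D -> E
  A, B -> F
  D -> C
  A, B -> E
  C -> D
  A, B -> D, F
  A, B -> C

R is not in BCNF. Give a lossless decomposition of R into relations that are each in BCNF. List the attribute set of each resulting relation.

{A, B, D, F}; {C, D, E}

Candidate key of the original relation: {A, B}.
In {A, B, C, D, E, F}, {D} is not a superkey ({D}⁺ restricted to this set is {C, D, E}), so split on D -> C, E into {C, D, E} and {A, B, D, F}.
{C, D, E}: every determinant is a superkey — BCNF.
{A, B, D, F}: every determinant is a superkey — BCNF.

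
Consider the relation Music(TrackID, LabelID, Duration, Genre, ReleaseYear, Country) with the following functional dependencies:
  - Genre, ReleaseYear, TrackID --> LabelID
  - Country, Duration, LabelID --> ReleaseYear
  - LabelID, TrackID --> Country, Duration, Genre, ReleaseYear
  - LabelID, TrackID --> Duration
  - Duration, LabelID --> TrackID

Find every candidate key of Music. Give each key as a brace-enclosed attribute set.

{Duration, LabelID} is a candidate key since {Duration, LabelID}⁺ = {Country, Duration, Genre, LabelID, ReleaseYear, TrackID} covers every attribute.
{LabelID, TrackID} is a candidate key since {LabelID, TrackID}⁺ = {Country, Duration, Genre, LabelID, ReleaseYear, TrackID} covers every attribute.
{Genre, ReleaseYear, TrackID} is a candidate key since {Genre, ReleaseYear, TrackID}⁺ = {Country, Duration, Genre, LabelID, ReleaseYear, TrackID} covers every attribute.
These are minimal and exhaustive — every other superkey contains one of them.

{Duration, LabelID}, {Genre, ReleaseYear, TrackID}, {LabelID, TrackID}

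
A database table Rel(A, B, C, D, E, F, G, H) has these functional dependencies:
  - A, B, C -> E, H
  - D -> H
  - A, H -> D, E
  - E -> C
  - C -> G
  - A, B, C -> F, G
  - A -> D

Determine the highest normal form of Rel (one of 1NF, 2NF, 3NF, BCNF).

1NF

Candidate key: {A, B}. Prime attributes: {A, B}.
For D -> H we have {D}⁺ = {D, H}; {D} is not a superkey, so BCNF fails.
D -> H determines the non-prime attribute {H} from a non-superkey — 3NF is violated.
Since {A} ⊂ {A, B} and {A}⁺ ⊇ {C, D, E, G, H} with {C, D, E, G, H} non-prime, there is a partial dependency; 2NF fails.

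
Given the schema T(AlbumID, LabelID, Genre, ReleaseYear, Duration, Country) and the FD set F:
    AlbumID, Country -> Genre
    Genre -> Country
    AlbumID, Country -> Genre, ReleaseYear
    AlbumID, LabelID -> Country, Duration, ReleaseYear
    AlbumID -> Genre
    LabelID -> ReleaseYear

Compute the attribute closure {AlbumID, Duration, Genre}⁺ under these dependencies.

{AlbumID, Country, Duration, Genre, ReleaseYear}

Start with {AlbumID, Duration, Genre}.
Genre -> Country applies; add {Country} → now {AlbumID, Country, Duration, Genre}.
AlbumID, Country -> Genre, ReleaseYear applies; add {ReleaseYear} → now {AlbumID, Country, Duration, Genre, ReleaseYear}.
No further FD applies.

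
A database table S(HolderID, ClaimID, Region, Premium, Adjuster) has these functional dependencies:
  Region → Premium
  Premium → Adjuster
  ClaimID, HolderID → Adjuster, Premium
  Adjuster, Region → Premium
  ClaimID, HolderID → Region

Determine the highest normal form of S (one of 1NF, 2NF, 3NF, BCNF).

Candidate key: {ClaimID, HolderID}. Prime attributes: {ClaimID, HolderID}.
For Region → Premium we have {Region}⁺ = {Adjuster, Premium, Region}; {Region} is not a superkey, so BCNF fails.
Region → Premium has non-prime {Premium} on the right and a non-superkey on the left, so 3NF fails.
No proper subset of a key has a non-prime attribute in its closure, so there is no partial dependency; 2NF holds.

2NF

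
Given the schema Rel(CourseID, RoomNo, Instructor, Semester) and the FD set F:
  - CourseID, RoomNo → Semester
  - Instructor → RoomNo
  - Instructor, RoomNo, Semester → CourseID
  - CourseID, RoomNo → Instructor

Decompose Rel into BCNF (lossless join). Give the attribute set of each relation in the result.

{CourseID, Instructor, Semester}; {Instructor, RoomNo}

Candidate keys of the original relation: {CourseID, Instructor}, {CourseID, RoomNo}, {Instructor, Semester}.
In {CourseID, Instructor, RoomNo, Semester}, {Instructor} is not a superkey ({Instructor}⁺ restricted to this set is {Instructor, RoomNo}), so split on Instructor → RoomNo into {Instructor, RoomNo} and {CourseID, Instructor, Semester}.
{Instructor, RoomNo} has no BCNF violation.
{CourseID, Instructor, Semester} has no BCNF violation.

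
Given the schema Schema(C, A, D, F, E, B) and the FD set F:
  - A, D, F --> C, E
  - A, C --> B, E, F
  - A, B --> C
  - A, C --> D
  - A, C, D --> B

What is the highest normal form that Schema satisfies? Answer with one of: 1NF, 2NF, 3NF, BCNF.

Candidate keys: {A, B}, {A, C}, {A, D, F}. Prime attributes: {A, B, C, D, F}.
Every FD has a superkey on the left, so the relation is in BCNF.

BCNF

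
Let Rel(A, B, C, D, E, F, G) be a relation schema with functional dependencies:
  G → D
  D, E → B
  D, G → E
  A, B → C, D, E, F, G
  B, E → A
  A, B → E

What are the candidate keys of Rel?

{A, B}, {B, E}, {D, E}, {G}

{G}⁺ = {A, B, C, D, E, F, G} — all of the relation — so {G} is a candidate key.
{A, B}⁺ = {A, B, C, D, E, F, G} — all of the relation — so {A, B} is a candidate key.
{B, E}⁺ = {A, B, C, D, E, F, G} — all of the relation — so {B, E} is a candidate key.
{D, E}⁺ = {A, B, C, D, E, F, G} — all of the relation — so {D, E} is a candidate key.
These are minimal and exhaustive — every other superkey contains one of them.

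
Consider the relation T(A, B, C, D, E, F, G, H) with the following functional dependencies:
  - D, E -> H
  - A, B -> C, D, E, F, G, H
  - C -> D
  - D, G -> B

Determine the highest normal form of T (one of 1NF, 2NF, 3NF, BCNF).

2NF

Candidate keys: {A, B}, {A, C, G}, {A, D, G}. Prime attributes: {A, B, C, D, G}.
For D, E -> H we have {D, E}⁺ = {D, E, H}; {D, E} is not a superkey, so BCNF fails.
D, E -> H determines the non-prime attribute {H} from a non-superkey — 3NF is violated.
No non-prime attribute depends on a proper subset of any candidate key, so 2NF holds.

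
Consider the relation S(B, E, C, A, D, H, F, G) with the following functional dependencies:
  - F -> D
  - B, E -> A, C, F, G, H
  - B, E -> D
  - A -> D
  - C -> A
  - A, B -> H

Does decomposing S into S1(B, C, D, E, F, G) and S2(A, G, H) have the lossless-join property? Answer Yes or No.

Common attributes: {G}; their closure is {G}.
Neither S1 nor S2 is contained in that closure, so the decomposition is lossy.

No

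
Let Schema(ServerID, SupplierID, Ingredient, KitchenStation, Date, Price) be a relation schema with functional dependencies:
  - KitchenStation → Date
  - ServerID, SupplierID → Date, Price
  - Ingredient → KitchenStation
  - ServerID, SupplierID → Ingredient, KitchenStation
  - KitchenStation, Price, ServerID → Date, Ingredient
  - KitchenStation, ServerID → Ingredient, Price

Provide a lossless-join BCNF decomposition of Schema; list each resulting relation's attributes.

{Date, KitchenStation}; {Ingredient, KitchenStation}; {Ingredient, Price, ServerID}; {Ingredient, ServerID, SupplierID}

Candidate key of the original relation: {ServerID, SupplierID}.
{Date, Ingredient, KitchenStation, Price, ServerID, SupplierID}: {KitchenStation} determines {Date, KitchenStation} here but is not a superkey — split on KitchenStation → Date, giving {Date, KitchenStation} and {Ingredient, KitchenStation, Price, ServerID, SupplierID}.
{Date, KitchenStation} is in BCNF.
{Ingredient, KitchenStation, Price, ServerID, SupplierID}: {Ingredient} determines {Ingredient, KitchenStation} here but is not a superkey — split on Ingredient → KitchenStation, giving {Ingredient, KitchenStation} and {Ingredient, Price, ServerID, SupplierID}.
{Ingredient, KitchenStation} is in BCNF.
{Ingredient, Price, ServerID, SupplierID}: {Ingredient, ServerID} determines {Ingredient, Price, ServerID} here but is not a superkey — split on Ingredient, ServerID → Price, giving {Ingredient, Price, ServerID} and {Ingredient, ServerID, SupplierID}.
{Ingredient, Price, ServerID} is in BCNF.
{Ingredient, ServerID, SupplierID} is in BCNF.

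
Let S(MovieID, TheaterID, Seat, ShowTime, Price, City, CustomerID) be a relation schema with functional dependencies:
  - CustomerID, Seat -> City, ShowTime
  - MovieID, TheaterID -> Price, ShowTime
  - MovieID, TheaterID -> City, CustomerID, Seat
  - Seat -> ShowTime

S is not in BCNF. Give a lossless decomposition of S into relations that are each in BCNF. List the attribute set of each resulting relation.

Candidate key of the original relation: {MovieID, TheaterID}.
{City, CustomerID, MovieID, Price, Seat, ShowTime, TheaterID}: {CustomerID, Seat} determines {City, CustomerID, Seat, ShowTime} here but is not a superkey — split on CustomerID, Seat -> City, ShowTime, giving {City, CustomerID, Seat, ShowTime} and {CustomerID, MovieID, Price, Seat, TheaterID}.
{City, CustomerID, Seat, ShowTime}: {Seat} determines {Seat, ShowTime} here but is not a superkey — split on Seat -> ShowTime, giving {Seat, ShowTime} and {City, CustomerID, Seat}.
{Seat, ShowTime} has no BCNF violation.
{City, CustomerID, Seat} has no BCNF violation.
{CustomerID, MovieID, Price, Seat, TheaterID} has no BCNF violation.

{City, CustomerID, Seat}; {CustomerID, MovieID, Price, Seat, TheaterID}; {Seat, ShowTime}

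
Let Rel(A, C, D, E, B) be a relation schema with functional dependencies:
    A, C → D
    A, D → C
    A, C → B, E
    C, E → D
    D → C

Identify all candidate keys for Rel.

{A, C}, {A, D}

No FD produces {A}, so it must be in every candidate key.
{A, C}⁺ = {A, B, C, D, E}, which is every attribute, so {A, C} is a candidate key.
{A, D}⁺ = {A, B, C, D, E}, which is every attribute, so {A, D} is a candidate key.
No proper subset of any of these is a key, and no other minimal superkey exists.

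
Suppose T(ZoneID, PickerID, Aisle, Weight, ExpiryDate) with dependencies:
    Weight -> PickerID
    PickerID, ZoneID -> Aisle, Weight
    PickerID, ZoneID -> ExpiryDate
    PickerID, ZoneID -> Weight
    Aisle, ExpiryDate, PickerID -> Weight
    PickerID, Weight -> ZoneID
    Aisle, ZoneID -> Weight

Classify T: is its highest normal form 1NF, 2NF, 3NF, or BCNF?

BCNF

Candidate keys: {Aisle, ExpiryDate, PickerID}, {Aisle, ZoneID}, {PickerID, ZoneID}, {Weight}. Prime attributes: {Aisle, ExpiryDate, PickerID, Weight, ZoneID}.
Every FD has a superkey on the left, so the relation is in BCNF.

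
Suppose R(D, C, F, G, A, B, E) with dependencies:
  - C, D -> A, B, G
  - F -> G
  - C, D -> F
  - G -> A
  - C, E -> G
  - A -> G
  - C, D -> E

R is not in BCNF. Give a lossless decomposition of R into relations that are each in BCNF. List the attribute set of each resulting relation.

{A, G}; {B, C, D, E, F}; {F, G}

Candidate key of the original relation: {C, D}.
Within {A, B, C, D, E, F, G}: {F}⁺ ∩ {A, B, C, D, E, F, G} = {A, F, G}, not the whole set, so F -> A, G violates BCNF; decompose into {A, F, G} and {B, C, D, E, F}.
Within {A, F, G}: {G}⁺ ∩ {A, F, G} = {A, G}, not the whole set, so G -> A violates BCNF; decompose into {A, G} and {F, G}.
{A, G} has no BCNF violation.
{F, G} has no BCNF violation.
{B, C, D, E, F} has no BCNF violation.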